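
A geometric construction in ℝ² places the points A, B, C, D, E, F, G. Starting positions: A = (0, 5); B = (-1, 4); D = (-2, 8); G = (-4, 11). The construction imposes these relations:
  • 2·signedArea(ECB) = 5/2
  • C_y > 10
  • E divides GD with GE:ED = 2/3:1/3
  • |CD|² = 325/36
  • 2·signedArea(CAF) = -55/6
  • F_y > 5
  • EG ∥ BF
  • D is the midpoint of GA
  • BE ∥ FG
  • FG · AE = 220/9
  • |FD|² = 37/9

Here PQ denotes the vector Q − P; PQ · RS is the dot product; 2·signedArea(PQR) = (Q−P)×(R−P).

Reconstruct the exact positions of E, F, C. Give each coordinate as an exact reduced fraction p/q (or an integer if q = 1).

C = (-11/3, 21/2)
E = (-8/3, 9)
F = (-7/3, 6)

1. E_x = -8/3  [E divides GD with GE:ED = 2/3:1/3]
2. E_y = 9  [E divides GD with GE:ED = 2/3:1/3]
   → E = (-8/3, 9)
3. F_x = -7/3  [BE ∥ FG ∩ EG ∥ BF]
4. F_y = 6  [BE ∥ FG ∩ EG ∥ BF]
   → F = (-7/3, 6)
5. C_x = -11/3  [2·signedArea(CAF) = -55/6 ∩ 2·signedArea(ECB) = 5/2]
6. C_y = 21/2  [2·signedArea(CAF) = -55/6 ∩ 2·signedArea(ECB) = 5/2]
   → C = (-11/3, 21/2)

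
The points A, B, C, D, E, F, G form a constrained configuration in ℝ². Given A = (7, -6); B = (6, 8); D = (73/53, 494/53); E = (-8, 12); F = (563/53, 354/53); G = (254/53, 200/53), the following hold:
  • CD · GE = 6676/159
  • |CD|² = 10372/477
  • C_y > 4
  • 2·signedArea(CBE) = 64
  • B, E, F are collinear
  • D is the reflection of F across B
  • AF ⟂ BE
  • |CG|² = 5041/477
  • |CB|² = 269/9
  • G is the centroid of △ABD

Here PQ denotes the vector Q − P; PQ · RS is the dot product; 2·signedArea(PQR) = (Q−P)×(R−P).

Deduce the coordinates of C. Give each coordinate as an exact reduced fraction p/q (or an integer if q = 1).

1. C_x = 5/3  [CD · GE = 6676/159 ∩ 2·signedArea(CBE) = 64]
2. C_y = 14/3  [CD · GE = 6676/159 ∩ 2·signedArea(CBE) = 64]
   → C = (5/3, 14/3)

C = (5/3, 14/3)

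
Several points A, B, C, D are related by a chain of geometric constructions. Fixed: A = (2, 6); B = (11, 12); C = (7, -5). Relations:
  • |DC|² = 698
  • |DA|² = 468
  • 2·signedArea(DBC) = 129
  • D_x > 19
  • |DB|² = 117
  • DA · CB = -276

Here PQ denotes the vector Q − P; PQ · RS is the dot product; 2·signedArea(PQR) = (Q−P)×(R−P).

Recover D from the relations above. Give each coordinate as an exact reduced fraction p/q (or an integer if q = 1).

D = (20, 18)

1. D_x = 20  [2·signedArea(DBC) = 129 ∩ DA · CB = -276]
2. D_y = 18  [2·signedArea(DBC) = 129 ∩ DA · CB = -276]
   → D = (20, 18)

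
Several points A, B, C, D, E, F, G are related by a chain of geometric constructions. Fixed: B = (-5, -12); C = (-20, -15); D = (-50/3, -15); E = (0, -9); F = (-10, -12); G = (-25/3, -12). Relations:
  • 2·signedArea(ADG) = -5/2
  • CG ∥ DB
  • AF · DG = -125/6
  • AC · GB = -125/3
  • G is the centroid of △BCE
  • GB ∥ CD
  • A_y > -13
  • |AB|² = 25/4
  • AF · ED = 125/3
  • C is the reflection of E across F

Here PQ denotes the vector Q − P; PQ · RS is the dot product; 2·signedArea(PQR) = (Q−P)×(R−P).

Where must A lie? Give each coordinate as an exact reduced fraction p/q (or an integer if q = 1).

1. A_x = -15/2  [AF · DG = -125/6 ∩ 2·signedArea(ADG) = -5/2]
2. A_y = -12  [AF · DG = -125/6 ∩ 2·signedArea(ADG) = -5/2]
   → A = (-15/2, -12)

A = (-15/2, -12)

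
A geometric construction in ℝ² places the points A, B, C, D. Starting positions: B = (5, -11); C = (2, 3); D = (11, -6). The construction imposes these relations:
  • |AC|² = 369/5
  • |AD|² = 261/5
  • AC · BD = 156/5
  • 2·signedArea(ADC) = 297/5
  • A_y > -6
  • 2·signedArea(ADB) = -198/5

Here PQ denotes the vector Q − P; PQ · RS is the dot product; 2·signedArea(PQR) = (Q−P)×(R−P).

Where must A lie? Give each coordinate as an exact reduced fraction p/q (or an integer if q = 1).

1. A_x = 19/5  [2·signedArea(ADB) = -198/5 ∩ 2·signedArea(ADC) = 297/5]
2. A_y = -27/5  [2·signedArea(ADB) = -198/5 ∩ 2·signedArea(ADC) = 297/5]
   → A = (19/5, -27/5)

A = (19/5, -27/5)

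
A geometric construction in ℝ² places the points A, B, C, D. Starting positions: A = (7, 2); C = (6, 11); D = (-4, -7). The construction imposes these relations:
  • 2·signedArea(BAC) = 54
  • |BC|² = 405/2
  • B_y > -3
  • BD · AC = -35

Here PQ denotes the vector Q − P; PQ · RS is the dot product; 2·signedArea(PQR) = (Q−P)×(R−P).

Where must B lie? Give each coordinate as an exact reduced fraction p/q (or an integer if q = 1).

1. B_x = 3/2  [2·signedArea(BAC) = 54 ∩ BD · AC = -35]
2. B_y = -5/2  [2·signedArea(BAC) = 54 ∩ BD · AC = -35]
   → B = (3/2, -5/2)

B = (3/2, -5/2)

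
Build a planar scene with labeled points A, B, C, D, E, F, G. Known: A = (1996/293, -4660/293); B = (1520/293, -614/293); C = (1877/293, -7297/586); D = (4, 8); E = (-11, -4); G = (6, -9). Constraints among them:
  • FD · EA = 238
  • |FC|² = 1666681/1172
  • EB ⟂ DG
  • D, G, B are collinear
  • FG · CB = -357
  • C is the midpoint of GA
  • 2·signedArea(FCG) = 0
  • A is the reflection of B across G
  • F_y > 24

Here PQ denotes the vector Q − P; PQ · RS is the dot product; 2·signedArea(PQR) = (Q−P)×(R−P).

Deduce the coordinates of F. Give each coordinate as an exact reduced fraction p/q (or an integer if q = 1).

F = (2, 25)

1. F_x = 2  [2·signedArea(FCG) = 0 ∩ FD · EA = 238]
2. F_y = 25  [2·signedArea(FCG) = 0 ∩ FD · EA = 238]
   → F = (2, 25)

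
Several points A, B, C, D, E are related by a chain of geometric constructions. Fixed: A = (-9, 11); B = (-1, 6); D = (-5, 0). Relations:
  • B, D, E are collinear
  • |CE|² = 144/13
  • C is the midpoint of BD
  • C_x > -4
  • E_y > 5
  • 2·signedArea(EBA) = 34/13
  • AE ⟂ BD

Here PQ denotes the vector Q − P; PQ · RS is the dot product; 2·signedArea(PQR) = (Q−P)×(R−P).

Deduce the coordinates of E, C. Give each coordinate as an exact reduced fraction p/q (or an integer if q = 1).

1. E_x = -15/13  [B, D, E are collinear ∩ AE ⟂ BD]
2. E_y = 75/13  [B, D, E are collinear ∩ AE ⟂ BD]
   → E = (-15/13, 75/13)
3. C_x = -3  [C is the midpoint of BD]
4. C_y = 3  [C is the midpoint of BD]
   → C = (-3, 3)

C = (-3, 3)
E = (-15/13, 75/13)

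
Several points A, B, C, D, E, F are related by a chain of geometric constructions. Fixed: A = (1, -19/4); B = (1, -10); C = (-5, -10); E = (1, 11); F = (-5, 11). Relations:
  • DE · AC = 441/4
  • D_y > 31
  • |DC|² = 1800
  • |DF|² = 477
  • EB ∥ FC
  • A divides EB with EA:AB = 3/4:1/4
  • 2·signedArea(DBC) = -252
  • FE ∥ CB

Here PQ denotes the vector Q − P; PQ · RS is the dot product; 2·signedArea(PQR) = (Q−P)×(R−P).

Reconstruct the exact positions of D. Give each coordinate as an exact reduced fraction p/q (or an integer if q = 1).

D = (1, 32)

1. D_x = 1  [2·signedArea(DBC) = -252 ∩ DE · AC = 441/4]
2. D_y = 32  [2·signedArea(DBC) = -252 ∩ DE · AC = 441/4]
   → D = (1, 32)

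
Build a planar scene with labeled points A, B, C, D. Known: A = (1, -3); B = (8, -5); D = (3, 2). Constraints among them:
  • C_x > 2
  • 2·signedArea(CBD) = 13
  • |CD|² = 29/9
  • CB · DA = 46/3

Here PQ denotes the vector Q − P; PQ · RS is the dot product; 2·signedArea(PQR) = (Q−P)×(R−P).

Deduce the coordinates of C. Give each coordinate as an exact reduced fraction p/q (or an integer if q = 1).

C = (7/3, 1/3)

1. C_x = 7/3  [CB · DA = 46/3 ∩ 2·signedArea(CBD) = 13]
2. C_y = 1/3  [CB · DA = 46/3 ∩ 2·signedArea(CBD) = 13]
   → C = (7/3, 1/3)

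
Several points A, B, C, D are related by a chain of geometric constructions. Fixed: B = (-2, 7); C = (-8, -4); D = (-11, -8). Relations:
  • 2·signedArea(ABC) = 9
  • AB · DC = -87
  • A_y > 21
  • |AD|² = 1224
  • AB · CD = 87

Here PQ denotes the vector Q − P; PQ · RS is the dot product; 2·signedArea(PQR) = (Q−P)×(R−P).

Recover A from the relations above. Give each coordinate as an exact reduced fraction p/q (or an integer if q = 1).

A = (7, 22)

1. A_x = 7  [2·signedArea(ABC) = 9 ∩ AB · DC = -87]
2. A_y = 22  [2·signedArea(ABC) = 9 ∩ AB · DC = -87]
   → A = (7, 22)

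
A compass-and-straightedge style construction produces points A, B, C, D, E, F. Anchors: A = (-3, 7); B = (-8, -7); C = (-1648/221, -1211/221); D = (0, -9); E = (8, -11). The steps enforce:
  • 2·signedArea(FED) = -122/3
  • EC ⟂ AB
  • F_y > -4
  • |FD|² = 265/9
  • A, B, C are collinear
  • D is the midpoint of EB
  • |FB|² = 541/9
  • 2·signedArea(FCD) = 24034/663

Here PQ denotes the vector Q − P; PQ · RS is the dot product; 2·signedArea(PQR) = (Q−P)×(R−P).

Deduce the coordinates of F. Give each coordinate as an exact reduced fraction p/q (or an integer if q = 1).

1. F_x = -1  [2·signedArea(FCD) = 24034/663 ∩ 2·signedArea(FED) = -122/3]
2. F_y = -11/3  [2·signedArea(FCD) = 24034/663 ∩ 2·signedArea(FED) = -122/3]
   → F = (-1, -11/3)

F = (-1, -11/3)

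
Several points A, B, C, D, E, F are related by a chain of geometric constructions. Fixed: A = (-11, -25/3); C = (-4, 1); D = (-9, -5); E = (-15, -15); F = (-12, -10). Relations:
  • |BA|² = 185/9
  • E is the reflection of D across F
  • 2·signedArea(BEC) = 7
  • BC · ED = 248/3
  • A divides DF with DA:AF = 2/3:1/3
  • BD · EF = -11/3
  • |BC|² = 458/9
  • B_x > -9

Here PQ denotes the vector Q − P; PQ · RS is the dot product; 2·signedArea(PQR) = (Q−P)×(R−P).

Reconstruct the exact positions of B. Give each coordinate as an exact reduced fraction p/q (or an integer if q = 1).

B = (-25/3, -14/3)

1. B_x = -25/3  [2·signedArea(BEC) = 7 ∩ BC · ED = 248/3]
2. B_y = -14/3  [2·signedArea(BEC) = 7 ∩ BC · ED = 248/3]
   → B = (-25/3, -14/3)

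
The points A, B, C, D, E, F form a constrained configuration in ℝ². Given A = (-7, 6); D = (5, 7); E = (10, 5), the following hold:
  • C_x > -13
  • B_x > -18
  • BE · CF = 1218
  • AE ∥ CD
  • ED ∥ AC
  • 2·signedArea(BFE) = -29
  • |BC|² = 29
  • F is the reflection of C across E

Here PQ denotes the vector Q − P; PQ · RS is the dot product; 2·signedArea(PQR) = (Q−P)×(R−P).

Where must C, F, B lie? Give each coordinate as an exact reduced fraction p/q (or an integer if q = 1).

B = (-17, 10)
C = (-12, 8)
F = (32, 2)

1. C_x = -12  [AE ∥ CD ∩ ED ∥ AC]
2. C_y = 8  [AE ∥ CD ∩ ED ∥ AC]
   → C = (-12, 8)
3. F_x = 32  [F is the reflection of C across E]
4. F_y = 2  [F is the reflection of C across E]
   → F = (32, 2)
5. B_x = -17  [BE · CF = 1218 ∩ 2·signedArea(BFE) = -29]
6. B_y = 10  [BE · CF = 1218 ∩ 2·signedArea(BFE) = -29]
   → B = (-17, 10)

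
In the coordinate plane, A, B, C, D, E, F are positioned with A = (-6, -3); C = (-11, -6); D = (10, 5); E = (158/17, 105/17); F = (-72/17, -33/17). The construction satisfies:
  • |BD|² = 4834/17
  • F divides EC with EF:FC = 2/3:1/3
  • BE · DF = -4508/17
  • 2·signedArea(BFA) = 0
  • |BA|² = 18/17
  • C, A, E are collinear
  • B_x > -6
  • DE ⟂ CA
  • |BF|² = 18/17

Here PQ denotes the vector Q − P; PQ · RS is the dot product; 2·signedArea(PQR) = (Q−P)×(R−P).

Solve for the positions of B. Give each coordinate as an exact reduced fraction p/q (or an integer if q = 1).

B = (-87/17, -42/17)

1. B_x = -87/17  [2·signedArea(BFA) = 0 ∩ BE · DF = -4508/17]
2. B_y = -42/17  [2·signedArea(BFA) = 0 ∩ BE · DF = -4508/17]
   → B = (-87/17, -42/17)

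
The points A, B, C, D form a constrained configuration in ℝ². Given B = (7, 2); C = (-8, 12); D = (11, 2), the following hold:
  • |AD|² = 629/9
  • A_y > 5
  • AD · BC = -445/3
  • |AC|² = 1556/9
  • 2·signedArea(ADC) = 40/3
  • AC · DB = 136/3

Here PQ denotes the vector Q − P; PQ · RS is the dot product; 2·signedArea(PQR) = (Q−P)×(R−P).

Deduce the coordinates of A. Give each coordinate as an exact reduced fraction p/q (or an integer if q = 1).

1. A_x = 10/3  [AD · BC = -445/3 ∩ 2·signedArea(ADC) = 40/3]
2. A_y = 16/3  [AD · BC = -445/3 ∩ 2·signedArea(ADC) = 40/3]
   → A = (10/3, 16/3)

A = (10/3, 16/3)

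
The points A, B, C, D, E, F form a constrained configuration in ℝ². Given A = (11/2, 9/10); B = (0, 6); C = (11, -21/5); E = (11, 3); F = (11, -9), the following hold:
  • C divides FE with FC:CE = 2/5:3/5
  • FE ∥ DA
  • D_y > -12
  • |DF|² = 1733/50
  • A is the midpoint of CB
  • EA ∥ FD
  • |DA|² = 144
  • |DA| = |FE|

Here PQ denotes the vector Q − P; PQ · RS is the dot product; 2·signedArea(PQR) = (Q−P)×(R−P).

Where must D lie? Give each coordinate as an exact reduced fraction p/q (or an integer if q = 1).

D = (11/2, -111/10)

1. D_x = 11/2  [FE ∥ DA ∩ EA ∥ FD]
2. D_y = -111/10  [FE ∥ DA ∩ EA ∥ FD]
   → D = (11/2, -111/10)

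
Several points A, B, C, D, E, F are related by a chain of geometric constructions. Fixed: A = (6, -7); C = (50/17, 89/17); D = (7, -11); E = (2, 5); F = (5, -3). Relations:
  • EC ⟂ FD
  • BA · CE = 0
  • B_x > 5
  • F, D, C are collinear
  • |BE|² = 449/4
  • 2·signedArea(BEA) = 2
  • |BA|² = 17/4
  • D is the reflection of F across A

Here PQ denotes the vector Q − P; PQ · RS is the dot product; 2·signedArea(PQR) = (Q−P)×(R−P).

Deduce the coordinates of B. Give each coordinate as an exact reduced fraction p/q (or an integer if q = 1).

1. B_x = 11/2  [BA · CE = 0 ∩ 2·signedArea(BEA) = 2]
2. B_y = -5  [BA · CE = 0 ∩ 2·signedArea(BEA) = 2]
   → B = (11/2, -5)

B = (11/2, -5)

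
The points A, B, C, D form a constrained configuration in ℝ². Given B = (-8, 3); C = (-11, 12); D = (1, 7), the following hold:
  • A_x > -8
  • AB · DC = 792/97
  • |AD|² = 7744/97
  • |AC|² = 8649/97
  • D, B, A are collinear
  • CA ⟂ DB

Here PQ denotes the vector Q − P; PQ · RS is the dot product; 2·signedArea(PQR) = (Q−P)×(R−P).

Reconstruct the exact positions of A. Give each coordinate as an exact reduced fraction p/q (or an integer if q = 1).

A = (-695/97, 327/97)

1. A_x = -695/97  [D, B, A are collinear ∩ CA ⟂ DB]
2. A_y = 327/97  [D, B, A are collinear ∩ CA ⟂ DB]
   → A = (-695/97, 327/97)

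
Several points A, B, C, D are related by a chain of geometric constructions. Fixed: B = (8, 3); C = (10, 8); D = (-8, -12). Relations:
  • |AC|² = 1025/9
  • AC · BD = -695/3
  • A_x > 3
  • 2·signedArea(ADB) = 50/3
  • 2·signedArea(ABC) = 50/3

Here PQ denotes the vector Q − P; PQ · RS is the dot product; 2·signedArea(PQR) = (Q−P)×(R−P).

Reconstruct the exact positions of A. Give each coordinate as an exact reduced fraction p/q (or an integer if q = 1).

1. A_x = 10/3  [2·signedArea(ADB) = 50/3 ∩ AC · BD = -695/3]
2. A_y = -1/3  [2·signedArea(ADB) = 50/3 ∩ AC · BD = -695/3]
   → A = (10/3, -1/3)

A = (10/3, -1/3)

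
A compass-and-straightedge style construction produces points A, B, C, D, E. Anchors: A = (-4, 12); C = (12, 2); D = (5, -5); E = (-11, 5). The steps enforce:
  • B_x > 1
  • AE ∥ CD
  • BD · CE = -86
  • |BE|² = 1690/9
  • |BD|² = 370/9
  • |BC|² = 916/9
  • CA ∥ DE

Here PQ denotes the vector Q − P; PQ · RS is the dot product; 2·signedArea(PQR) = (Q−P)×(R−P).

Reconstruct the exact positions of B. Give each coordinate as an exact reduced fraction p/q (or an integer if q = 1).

B = (2, 2/3)

1. B_x = 2  [line 23·x + -3·y + -44 = 0 ∩ |BD|² = 370/9]
2. B_y = 2/3  [line 23·x + -3·y + -44 = 0 ∩ |BD|² = 370/9]
   → B = (2, 2/3)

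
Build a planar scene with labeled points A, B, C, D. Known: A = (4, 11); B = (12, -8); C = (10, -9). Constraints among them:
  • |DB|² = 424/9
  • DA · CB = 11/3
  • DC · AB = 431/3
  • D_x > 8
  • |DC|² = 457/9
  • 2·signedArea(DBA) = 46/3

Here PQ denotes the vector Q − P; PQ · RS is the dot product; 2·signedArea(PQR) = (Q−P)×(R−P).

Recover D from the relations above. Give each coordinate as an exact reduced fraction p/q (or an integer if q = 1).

1. D_x = 26/3  [2·signedArea(DBA) = 46/3 ∩ DC · AB = 431/3]
2. D_y = -2  [2·signedArea(DBA) = 46/3 ∩ DC · AB = 431/3]
   → D = (26/3, -2)

D = (26/3, -2)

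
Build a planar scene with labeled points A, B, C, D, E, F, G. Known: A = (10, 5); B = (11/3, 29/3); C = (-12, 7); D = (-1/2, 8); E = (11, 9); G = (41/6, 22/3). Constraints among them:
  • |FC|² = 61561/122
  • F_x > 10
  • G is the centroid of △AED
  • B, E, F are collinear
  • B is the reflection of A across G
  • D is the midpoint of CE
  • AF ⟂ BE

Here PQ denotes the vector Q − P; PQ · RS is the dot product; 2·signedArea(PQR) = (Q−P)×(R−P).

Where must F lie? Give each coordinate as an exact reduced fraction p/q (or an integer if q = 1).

F = (1265/122, 1105/122)

1. F_x = 1265/122  [B, E, F are collinear ∩ AF ⟂ BE]
2. F_y = 1105/122  [B, E, F are collinear ∩ AF ⟂ BE]
   → F = (1265/122, 1105/122)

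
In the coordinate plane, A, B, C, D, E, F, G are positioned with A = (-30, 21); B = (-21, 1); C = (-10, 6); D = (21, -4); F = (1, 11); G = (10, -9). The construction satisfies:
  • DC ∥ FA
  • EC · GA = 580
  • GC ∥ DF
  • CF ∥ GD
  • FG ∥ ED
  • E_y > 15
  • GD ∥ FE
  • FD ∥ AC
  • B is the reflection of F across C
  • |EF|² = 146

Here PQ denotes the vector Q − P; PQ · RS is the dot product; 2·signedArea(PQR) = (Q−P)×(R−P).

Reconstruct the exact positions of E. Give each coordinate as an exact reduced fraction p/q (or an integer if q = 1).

E = (12, 16)

1. E_x = 12  [FG ∥ ED ∩ GD ∥ FE]
2. E_y = 16  [FG ∥ ED ∩ GD ∥ FE]
   → E = (12, 16)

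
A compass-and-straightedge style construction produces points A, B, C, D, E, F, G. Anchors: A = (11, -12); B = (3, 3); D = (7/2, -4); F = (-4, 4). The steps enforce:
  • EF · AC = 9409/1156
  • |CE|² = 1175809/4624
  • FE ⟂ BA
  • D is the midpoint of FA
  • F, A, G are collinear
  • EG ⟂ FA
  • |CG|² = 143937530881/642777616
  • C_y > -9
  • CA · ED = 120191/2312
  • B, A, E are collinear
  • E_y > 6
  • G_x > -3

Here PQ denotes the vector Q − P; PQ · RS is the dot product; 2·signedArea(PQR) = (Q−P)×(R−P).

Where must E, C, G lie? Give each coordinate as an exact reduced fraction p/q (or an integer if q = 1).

C = (29/4, -8)
E = (299/289, 1932/289)
G = (-414901/139009, 405492/139009)

1. E_x = 299/289  [B, A, E are collinear ∩ FE ⟂ BA]
2. E_y = 1932/289  [B, A, E are collinear ∩ FE ⟂ BA]
   → E = (299/289, 1932/289)
3. C_x = 29/4  [CA · ED = 120191/2312 ∩ EF · AC = 9409/1156]
4. C_y = -8  [CA · ED = 120191/2312 ∩ EF · AC = 9409/1156]
   → C = (29/4, -8)
5. G_x = -414901/139009  [F, A, G are collinear ∩ EG ⟂ FA]
6. G_y = 405492/139009  [F, A, G are collinear ∩ EG ⟂ FA]
   → G = (-414901/139009, 405492/139009)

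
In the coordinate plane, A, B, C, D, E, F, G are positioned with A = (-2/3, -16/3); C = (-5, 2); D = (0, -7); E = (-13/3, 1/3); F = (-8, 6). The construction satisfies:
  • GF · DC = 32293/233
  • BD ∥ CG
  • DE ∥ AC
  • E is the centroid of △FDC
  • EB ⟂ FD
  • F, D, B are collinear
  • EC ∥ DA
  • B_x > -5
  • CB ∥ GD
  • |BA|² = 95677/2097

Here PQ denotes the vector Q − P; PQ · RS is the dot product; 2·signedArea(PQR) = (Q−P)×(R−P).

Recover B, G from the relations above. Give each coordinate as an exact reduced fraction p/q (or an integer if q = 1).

B = (-1040/233, 59/233)
G = (-125/233, -1224/233)

1. B_x = -1040/233  [F, D, B are collinear ∩ EB ⟂ FD]
2. B_y = 59/233  [F, D, B are collinear ∩ EB ⟂ FD]
   → B = (-1040/233, 59/233)
3. G_x = -125/233  [CB ∥ GD ∩ BD ∥ CG]
4. G_y = -1224/233  [CB ∥ GD ∩ BD ∥ CG]
   → G = (-125/233, -1224/233)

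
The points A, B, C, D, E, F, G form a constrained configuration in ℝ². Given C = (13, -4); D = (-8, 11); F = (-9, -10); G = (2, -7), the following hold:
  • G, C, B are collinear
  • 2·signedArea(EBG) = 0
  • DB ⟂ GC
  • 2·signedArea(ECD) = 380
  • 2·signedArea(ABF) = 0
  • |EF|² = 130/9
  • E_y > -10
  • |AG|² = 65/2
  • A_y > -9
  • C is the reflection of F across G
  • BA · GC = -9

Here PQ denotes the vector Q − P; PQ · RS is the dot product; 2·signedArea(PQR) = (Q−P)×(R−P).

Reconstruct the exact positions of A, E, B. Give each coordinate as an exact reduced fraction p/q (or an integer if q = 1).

A = (-7/2, -17/2)
B = (-178/65, -539/65)
E = (-16/3, -9)

1. B_x = -178/65  [G, C, B are collinear ∩ DB ⟂ GC]
2. B_y = -539/65  [G, C, B are collinear ∩ DB ⟂ GC]
   → B = (-178/65, -539/65)
3. A_x = -7/2  [2·signedArea(ABF) = 0 ∩ BA · GC = -9]
4. A_y = -17/2  [2·signedArea(ABF) = 0 ∩ BA · GC = -9]
   → A = (-7/2, -17/2)
5. E_x = -16/3  [2·signedArea(EBG) = 0 ∩ 2·signedArea(ECD) = 380]
6. E_y = -9  [2·signedArea(EBG) = 0 ∩ 2·signedArea(ECD) = 380]
   → E = (-16/3, -9)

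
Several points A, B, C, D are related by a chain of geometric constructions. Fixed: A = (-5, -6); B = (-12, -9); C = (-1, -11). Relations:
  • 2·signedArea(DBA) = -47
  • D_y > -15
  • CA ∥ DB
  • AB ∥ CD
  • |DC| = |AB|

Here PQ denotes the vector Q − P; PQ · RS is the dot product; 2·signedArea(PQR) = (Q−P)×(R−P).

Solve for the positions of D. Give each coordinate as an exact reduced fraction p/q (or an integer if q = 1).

D = (-8, -14)

1. D_x = -8  [CA ∥ DB ∩ AB ∥ CD]
2. D_y = -14  [CA ∥ DB ∩ AB ∥ CD]
   → D = (-8, -14)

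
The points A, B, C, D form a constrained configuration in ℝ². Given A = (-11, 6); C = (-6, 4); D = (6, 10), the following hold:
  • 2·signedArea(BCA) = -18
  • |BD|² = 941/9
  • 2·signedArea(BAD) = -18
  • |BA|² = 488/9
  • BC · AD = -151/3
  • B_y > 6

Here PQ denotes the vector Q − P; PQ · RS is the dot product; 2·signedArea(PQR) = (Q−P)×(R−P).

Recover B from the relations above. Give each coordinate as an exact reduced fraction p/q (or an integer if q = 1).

1. B_x = -11/3  [2·signedArea(BAD) = -18 ∩ 2·signedArea(BCA) = -18]
2. B_y = 20/3  [2·signedArea(BAD) = -18 ∩ 2·signedArea(BCA) = -18]
   → B = (-11/3, 20/3)

B = (-11/3, 20/3)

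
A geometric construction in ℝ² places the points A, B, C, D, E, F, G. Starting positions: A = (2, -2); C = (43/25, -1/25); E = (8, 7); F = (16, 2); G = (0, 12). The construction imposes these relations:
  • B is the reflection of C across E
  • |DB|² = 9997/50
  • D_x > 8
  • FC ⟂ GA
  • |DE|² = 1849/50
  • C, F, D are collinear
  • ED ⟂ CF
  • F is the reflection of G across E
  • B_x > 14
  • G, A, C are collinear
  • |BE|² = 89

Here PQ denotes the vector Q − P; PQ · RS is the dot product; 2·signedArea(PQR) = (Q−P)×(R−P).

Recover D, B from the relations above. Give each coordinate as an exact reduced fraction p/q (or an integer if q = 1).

B = (357/25, 351/25)
D = (443/50, 49/50)

1. D_x = 443/50  [C, F, D are collinear ∩ ED ⟂ CF]
2. D_y = 49/50  [C, F, D are collinear ∩ ED ⟂ CF]
   → D = (443/50, 49/50)
3. B_x = 357/25  [B is the reflection of C across E]
4. B_y = 351/25  [B is the reflection of C across E]
   → B = (357/25, 351/25)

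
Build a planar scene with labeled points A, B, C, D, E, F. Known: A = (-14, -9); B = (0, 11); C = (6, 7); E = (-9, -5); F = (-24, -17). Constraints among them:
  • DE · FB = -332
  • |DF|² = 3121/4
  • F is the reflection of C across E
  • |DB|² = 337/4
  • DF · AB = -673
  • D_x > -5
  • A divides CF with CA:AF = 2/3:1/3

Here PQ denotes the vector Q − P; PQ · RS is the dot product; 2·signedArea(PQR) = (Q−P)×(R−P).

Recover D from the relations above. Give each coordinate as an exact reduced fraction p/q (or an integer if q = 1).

1. D_x = -9/2  [DF · AB = -673 ∩ DE · FB = -332]
2. D_y = 3  [DF · AB = -673 ∩ DE · FB = -332]
   → D = (-9/2, 3)

D = (-9/2, 3)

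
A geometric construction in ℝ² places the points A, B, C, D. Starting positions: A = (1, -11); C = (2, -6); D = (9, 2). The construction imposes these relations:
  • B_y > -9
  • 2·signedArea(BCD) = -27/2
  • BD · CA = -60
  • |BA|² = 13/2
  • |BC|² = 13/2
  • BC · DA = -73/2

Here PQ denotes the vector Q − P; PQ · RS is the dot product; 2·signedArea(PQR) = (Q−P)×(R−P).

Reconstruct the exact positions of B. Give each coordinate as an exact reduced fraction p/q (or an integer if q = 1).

B = (3/2, -17/2)

1. B_x = 3/2  [2·signedArea(BCD) = -27/2 ∩ BD · CA = -60]
2. B_y = -17/2  [2·signedArea(BCD) = -27/2 ∩ BD · CA = -60]
   → B = (3/2, -17/2)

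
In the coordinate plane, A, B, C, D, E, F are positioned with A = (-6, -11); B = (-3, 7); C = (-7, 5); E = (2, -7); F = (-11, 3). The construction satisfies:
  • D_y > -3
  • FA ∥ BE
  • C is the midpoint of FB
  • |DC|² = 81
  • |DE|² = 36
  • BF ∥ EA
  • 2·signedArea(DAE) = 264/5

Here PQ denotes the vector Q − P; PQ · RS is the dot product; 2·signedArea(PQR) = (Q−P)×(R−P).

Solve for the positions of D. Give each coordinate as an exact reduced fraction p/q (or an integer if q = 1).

1. D_x = -8/5  [line -4·x + 8·y + 56/5 = 0 ∩ |DC|² = 81]
2. D_y = -11/5  [line -4·x + 8·y + 56/5 = 0 ∩ |DC|² = 81]
   → D = (-8/5, -11/5)

D = (-8/5, -11/5)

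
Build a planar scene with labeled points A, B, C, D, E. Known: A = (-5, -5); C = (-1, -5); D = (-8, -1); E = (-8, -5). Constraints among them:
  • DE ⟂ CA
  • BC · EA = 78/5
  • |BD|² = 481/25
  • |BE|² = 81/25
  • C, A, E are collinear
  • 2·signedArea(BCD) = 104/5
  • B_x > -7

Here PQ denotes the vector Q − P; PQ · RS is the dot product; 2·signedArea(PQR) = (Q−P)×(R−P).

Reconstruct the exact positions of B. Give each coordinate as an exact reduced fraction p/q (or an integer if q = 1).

B = (-31/5, -5)

1. B_x = -31/5  [2·signedArea(BCD) = 104/5 ∩ BC · EA = 78/5]
2. B_y = -5  [2·signedArea(BCD) = 104/5 ∩ BC · EA = 78/5]
   → B = (-31/5, -5)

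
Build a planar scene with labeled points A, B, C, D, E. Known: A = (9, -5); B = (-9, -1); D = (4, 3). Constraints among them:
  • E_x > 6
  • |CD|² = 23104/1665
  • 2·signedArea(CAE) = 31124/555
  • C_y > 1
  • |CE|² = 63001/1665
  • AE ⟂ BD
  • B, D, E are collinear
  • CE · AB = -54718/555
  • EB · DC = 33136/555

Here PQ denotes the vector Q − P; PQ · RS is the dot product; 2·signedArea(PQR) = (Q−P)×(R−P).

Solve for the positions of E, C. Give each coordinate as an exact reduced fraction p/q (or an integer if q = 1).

1. E_x = 1169/185  [B, D, E are collinear ∩ AE ⟂ BD]
2. E_y = 687/185  [B, D, E are collinear ∩ AE ⟂ BD]
   → E = (1169/185, 687/185)
3. C_x = 244/555  [CE · AB = -54718/555 ∩ 2·signedArea(CAE) = 31124/555]
4. C_y = 1057/555  [CE · AB = -54718/555 ∩ 2·signedArea(CAE) = 31124/555]
   → C = (244/555, 1057/555)

C = (244/555, 1057/555)
E = (1169/185, 687/185)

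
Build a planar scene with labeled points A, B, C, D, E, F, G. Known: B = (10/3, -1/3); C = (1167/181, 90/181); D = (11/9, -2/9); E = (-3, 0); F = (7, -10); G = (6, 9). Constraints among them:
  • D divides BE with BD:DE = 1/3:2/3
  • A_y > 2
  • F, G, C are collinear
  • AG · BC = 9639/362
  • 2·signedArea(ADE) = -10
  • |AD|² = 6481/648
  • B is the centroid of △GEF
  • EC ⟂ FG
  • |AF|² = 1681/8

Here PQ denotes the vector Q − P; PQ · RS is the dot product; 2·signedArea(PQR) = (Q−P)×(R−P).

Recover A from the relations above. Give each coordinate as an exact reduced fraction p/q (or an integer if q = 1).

1. A_x = -3/4  [2·signedArea(ADE) = -10 ∩ AG · BC = 9639/362]
2. A_y = 9/4  [2·signedArea(ADE) = -10 ∩ AG · BC = 9639/362]
   → A = (-3/4, 9/4)

A = (-3/4, 9/4)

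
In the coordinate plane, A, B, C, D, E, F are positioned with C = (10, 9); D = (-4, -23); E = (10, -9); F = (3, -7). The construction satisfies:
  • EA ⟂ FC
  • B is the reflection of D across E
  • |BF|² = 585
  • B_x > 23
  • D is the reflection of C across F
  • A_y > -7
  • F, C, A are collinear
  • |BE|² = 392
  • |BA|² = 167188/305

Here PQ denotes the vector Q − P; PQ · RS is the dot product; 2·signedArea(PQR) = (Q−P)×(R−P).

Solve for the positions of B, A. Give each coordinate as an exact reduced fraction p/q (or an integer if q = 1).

1. B_x = 24  [B is the reflection of D across E]
2. B_y = 5  [B is the reflection of D across E]
   → B = (24, 5)
3. A_x = 1034/305  [F, C, A are collinear ∩ EA ⟂ FC]
4. A_y = -1863/305  [F, C, A are collinear ∩ EA ⟂ FC]
   → A = (1034/305, -1863/305)

A = (1034/305, -1863/305)
B = (24, 5)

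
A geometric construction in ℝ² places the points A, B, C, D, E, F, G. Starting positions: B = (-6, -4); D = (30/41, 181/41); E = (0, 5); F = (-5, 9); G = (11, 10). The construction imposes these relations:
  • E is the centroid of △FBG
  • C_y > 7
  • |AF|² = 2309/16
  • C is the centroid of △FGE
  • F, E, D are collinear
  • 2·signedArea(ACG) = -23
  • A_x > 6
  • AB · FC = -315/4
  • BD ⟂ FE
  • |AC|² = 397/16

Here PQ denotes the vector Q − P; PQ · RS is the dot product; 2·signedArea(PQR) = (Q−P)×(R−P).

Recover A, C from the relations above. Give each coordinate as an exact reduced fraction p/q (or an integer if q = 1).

A = (27/4, 13/2)
C = (2, 8)

1. C_x = 2  [C is the centroid of △FGE]
2. C_y = 8  [C is the centroid of △FGE]
   → C = (2, 8)
3. A_x = 27/4  [2·signedArea(ACG) = -23 ∩ AB · FC = -315/4]
4. A_y = 13/2  [2·signedArea(ACG) = -23 ∩ AB · FC = -315/4]
   → A = (27/4, 13/2)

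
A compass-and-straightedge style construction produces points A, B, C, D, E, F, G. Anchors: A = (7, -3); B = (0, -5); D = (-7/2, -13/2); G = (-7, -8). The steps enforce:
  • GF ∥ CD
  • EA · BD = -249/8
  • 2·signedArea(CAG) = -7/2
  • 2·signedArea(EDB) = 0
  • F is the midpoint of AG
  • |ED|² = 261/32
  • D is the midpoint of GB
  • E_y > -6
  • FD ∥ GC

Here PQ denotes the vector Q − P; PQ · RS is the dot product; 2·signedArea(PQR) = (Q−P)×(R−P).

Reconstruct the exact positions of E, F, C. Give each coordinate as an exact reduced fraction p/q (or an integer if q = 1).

1. E_x = -7/8  [2·signedArea(EDB) = 0 ∩ EA · BD = -249/8]
2. E_y = -43/8  [2·signedArea(EDB) = 0 ∩ EA · BD = -249/8]
   → E = (-7/8, -43/8)
3. F_x = 0  [F is the midpoint of AG]
4. F_y = -11/2  [F is the midpoint of AG]
   → F = (0, -11/2)
5. C_x = -21/2  [GF ∥ CD ∩ FD ∥ GC]
6. C_y = -9  [GF ∥ CD ∩ FD ∥ GC]
   → C = (-21/2, -9)

C = (-21/2, -9)
E = (-7/8, -43/8)
F = (0, -11/2)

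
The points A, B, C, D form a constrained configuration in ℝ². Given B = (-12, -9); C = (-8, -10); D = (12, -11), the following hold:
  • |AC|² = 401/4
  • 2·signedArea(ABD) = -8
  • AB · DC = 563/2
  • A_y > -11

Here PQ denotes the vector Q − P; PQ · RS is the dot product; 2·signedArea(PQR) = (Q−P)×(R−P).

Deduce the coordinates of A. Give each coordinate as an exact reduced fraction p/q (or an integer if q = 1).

A = (2, -21/2)

1. A_x = 2  [2·signedArea(ABD) = -8 ∩ AB · DC = 563/2]
2. A_y = -21/2  [2·signedArea(ABD) = -8 ∩ AB · DC = 563/2]
   → A = (2, -21/2)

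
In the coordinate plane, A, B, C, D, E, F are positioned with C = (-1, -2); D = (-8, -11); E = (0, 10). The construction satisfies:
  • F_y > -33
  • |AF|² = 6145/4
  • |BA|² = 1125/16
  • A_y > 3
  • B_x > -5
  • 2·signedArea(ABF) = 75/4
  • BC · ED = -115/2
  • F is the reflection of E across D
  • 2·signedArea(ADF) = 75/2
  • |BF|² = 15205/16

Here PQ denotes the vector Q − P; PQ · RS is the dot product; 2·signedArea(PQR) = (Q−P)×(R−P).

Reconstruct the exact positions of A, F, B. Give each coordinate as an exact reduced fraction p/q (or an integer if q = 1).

1. F_x = -16  [F is the reflection of E across D]
2. F_y = -32  [F is the reflection of E across D]
   → F = (-16, -32)
3. B_x = -17/4  [line 8·x + 21·y + 215/2 = 0 ∩ |BF|² = 15205/16]
4. B_y = -7/2  [line 8·x + 21·y + 215/2 = 0 ∩ |BF|² = 15205/16]
   → B = (-17/4, -7/2)
5. A_x = -1/2  [2·signedArea(ADF) = 75/2 ∩ 2·signedArea(ABF) = 75/4]
6. A_y = 4  [2·signedArea(ADF) = 75/2 ∩ 2·signedArea(ABF) = 75/4]
   → A = (-1/2, 4)

A = (-1/2, 4)
B = (-17/4, -7/2)
F = (-16, -32)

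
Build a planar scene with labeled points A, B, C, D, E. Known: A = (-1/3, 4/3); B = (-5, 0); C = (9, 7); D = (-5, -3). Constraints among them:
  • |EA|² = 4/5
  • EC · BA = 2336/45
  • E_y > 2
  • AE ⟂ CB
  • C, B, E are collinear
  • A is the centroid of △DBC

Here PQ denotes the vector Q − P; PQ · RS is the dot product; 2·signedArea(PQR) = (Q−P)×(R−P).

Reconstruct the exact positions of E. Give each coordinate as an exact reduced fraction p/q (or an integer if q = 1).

E = (-11/15, 32/15)

1. E_x = -11/15  [C, B, E are collinear ∩ AE ⟂ CB]
2. E_y = 32/15  [C, B, E are collinear ∩ AE ⟂ CB]
   → E = (-11/15, 32/15)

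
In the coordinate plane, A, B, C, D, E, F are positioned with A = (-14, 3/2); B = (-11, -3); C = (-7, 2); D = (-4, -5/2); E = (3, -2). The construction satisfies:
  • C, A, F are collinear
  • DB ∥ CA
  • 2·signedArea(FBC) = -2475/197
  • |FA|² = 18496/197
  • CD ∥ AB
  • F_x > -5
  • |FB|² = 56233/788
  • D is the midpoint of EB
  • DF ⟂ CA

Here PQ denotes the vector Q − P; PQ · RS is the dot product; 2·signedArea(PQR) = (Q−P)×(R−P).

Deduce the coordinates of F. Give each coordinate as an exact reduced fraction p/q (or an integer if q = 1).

F = (-854/197, 863/394)

1. F_x = -854/197  [C, A, F are collinear ∩ DF ⟂ CA]
2. F_y = 863/394  [C, A, F are collinear ∩ DF ⟂ CA]
   → F = (-854/197, 863/394)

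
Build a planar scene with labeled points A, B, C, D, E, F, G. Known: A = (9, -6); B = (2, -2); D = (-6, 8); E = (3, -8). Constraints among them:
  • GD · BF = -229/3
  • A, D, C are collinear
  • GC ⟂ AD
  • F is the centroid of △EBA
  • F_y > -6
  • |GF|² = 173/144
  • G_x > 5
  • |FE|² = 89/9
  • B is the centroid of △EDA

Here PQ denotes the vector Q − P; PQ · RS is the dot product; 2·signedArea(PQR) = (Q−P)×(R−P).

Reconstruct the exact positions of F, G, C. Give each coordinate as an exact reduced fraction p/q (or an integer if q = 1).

1. F_x = 14/3  [F is the centroid of △EBA]
2. F_y = -16/3  [F is the centroid of △EBA]
   → F = (14/3, -16/3)
3. G_x = 23/4  [line -8/3·x + 10/3·y + 101/3 = 0 ∩ |GF|² = 173/144]
4. G_y = -11/2  [line -8/3·x + 10/3·y + 101/3 = 0 ∩ |GF|² = 173/144]
   → G = (23/4, -11/2)
5. C_x = 11811/1684  [A, D, C are collinear ∩ GC ⟂ AD]
6. C_y = -3491/842  [A, D, C are collinear ∩ GC ⟂ AD]
   → C = (11811/1684, -3491/842)

C = (11811/1684, -3491/842)
F = (14/3, -16/3)
G = (23/4, -11/2)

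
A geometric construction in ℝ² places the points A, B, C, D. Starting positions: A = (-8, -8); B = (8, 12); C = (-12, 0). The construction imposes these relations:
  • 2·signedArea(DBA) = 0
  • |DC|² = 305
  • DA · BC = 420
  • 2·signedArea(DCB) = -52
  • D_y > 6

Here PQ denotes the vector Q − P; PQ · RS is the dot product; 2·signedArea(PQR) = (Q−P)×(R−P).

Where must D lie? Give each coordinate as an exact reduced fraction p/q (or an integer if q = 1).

D = (4, 7)

1. D_x = 4  [2·signedArea(DBA) = 0 ∩ DA · BC = 420]
2. D_y = 7  [2·signedArea(DBA) = 0 ∩ DA · BC = 420]
   → D = (4, 7)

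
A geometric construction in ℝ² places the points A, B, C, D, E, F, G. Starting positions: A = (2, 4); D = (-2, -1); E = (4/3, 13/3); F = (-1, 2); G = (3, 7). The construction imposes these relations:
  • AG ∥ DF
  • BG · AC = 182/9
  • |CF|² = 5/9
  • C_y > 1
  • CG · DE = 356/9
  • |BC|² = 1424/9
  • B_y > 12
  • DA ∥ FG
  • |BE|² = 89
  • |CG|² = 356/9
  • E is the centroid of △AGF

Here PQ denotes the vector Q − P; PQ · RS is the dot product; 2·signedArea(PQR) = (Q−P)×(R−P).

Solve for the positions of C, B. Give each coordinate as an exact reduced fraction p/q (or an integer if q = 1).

B = (19/3, 37/3)
C = (-1/3, 5/3)

1. C_x = -1/3  [line -10/3·x + -16/3·y + 70/9 = 0 ∩ |CG|² = 356/9]
2. C_y = 5/3  [line -10/3·x + -16/3·y + 70/9 = 0 ∩ |CG|² = 356/9]
   → C = (-1/3, 5/3)
3. B_x = 19/3  [line 7/3·x + 7/3·y + -392/9 = 0 ∩ |BE|² = 89]
4. B_y = 37/3  [line 7/3·x + 7/3·y + -392/9 = 0 ∩ |BE|² = 89]
   → B = (19/3, 37/3)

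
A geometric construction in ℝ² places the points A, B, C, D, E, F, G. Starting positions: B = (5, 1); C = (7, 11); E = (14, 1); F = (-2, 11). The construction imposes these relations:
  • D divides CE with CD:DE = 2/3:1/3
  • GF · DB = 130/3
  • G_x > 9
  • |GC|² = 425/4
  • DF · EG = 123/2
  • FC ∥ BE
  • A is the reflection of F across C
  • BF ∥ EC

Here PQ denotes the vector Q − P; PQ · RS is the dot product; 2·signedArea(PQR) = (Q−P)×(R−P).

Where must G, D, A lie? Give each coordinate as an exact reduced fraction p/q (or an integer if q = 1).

1. D_x = 35/3  [D divides CE with CD:DE = 2/3:1/3]
2. D_y = 13/3  [D divides CE with CD:DE = 2/3:1/3]
   → D = (35/3, 13/3)
3. A_x = 16  [A is the reflection of F across C]
4. A_y = 11  [A is the reflection of F across C]
   → A = (16, 11)
5. G_x = 19/2  [GF · DB = 130/3 ∩ DF · EG = 123/2]
6. G_y = 1  [GF · DB = 130/3 ∩ DF · EG = 123/2]
   → G = (19/2, 1)

A = (16, 11)
D = (35/3, 13/3)
G = (19/2, 1)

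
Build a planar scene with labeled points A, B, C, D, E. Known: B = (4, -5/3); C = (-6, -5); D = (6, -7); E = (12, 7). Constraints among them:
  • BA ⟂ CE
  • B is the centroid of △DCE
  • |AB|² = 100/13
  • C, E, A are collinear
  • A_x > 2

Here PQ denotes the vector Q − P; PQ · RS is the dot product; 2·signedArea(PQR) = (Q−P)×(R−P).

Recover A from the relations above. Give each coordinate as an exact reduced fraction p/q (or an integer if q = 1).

1. A_x = 32/13  [C, E, A are collinear ∩ BA ⟂ CE]
2. A_y = 25/39  [C, E, A are collinear ∩ BA ⟂ CE]
   → A = (32/13, 25/39)

A = (32/13, 25/39)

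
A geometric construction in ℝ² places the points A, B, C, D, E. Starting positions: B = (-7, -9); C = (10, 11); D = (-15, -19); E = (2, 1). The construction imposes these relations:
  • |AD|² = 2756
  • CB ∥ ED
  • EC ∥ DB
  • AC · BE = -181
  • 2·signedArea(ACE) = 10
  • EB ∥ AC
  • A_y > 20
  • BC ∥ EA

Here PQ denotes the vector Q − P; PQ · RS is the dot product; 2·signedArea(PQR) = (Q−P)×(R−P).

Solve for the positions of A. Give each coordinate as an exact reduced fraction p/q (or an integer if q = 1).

1. A_x = 19  [EB ∥ AC ∩ BC ∥ EA]
2. A_y = 21  [EB ∥ AC ∩ BC ∥ EA]
   → A = (19, 21)

A = (19, 21)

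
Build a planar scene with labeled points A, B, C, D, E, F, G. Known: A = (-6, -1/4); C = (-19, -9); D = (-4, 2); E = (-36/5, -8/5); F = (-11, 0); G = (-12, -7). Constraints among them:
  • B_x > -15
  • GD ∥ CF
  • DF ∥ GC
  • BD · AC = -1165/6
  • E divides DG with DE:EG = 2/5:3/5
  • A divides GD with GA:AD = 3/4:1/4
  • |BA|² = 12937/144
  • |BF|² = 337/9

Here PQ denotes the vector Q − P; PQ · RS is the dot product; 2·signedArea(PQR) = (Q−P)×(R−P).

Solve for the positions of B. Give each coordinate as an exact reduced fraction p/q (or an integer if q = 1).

B = (-14, -16/3)

1. B_x = -14  [line 13·x + 35/4·y + 686/3 = 0 ∩ |BF|² = 337/9]
2. B_y = -16/3  [line 13·x + 35/4·y + 686/3 = 0 ∩ |BF|² = 337/9]
   → B = (-14, -16/3)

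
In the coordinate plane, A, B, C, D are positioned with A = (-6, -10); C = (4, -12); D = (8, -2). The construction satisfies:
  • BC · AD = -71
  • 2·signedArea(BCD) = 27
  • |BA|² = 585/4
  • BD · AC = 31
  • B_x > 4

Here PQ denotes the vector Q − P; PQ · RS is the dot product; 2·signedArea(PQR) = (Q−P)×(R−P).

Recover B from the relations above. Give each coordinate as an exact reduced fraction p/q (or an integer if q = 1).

B = (9/2, -4)

1. B_x = 9/2  [BD · AC = 31 ∩ 2·signedArea(BCD) = 27]
2. B_y = -4  [BD · AC = 31 ∩ 2·signedArea(BCD) = 27]
   → B = (9/2, -4)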